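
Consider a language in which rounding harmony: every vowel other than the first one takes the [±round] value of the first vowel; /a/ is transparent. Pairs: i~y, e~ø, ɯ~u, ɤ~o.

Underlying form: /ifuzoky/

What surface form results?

/u/ harmonizes with /i/ ([-round]) → [ɯ]
/o/ harmonizes with /i/ ([-round]) → [ɤ]
/y/ harmonizes with /i/ ([-round]) → [i]

[ifɯzɤki]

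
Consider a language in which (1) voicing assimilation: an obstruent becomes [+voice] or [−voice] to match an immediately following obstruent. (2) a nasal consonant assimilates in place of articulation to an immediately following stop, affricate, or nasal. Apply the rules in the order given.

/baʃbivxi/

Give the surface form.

[baʒbifxi]

Rule 1: /ʃ/ before /b/ (voiced) → [ʒ]
Rule 1: /v/ before /x/ (voiceless) → [f]
After rule 1: baʒbifxi
Rule 2: no segment meets the rule's conditions; no change.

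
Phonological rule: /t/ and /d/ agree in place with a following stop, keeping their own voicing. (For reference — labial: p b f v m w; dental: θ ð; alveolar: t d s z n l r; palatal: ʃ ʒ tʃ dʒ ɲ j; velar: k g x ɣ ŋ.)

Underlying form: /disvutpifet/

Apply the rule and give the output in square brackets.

/t/ before /p/ (labial) → [p]

[disvuppifet]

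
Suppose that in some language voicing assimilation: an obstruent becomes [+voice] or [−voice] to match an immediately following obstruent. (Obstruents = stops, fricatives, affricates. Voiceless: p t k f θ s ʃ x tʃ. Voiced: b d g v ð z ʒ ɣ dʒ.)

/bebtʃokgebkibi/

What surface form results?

/b/ before /tʃ/ (voiceless) → [p]
/k/ before /g/ (voiced) → [g]
/b/ before /k/ (voiceless) → [p]

[beptʃoggepkibi]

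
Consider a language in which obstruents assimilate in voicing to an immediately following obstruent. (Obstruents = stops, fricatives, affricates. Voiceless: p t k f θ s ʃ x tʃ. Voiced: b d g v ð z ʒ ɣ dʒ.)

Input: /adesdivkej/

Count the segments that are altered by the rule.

2

/s/ before /d/ (voiced) → [z]
/v/ before /k/ (voiceless) → [f]
2 segments change.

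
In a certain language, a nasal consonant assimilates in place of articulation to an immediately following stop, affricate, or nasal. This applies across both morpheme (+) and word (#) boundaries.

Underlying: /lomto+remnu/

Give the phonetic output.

[lonto+rennu]

/m/ before /t/ (alveolar) → [n]
/m/ before /n/ (alveolar) → [n]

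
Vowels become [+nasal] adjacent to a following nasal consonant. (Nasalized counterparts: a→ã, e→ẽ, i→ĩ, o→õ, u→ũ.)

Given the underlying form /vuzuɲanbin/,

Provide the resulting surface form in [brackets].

/u/ before nasal /ɲ/ → [ũ]
/a/ before nasal /n/ → [ã]
/i/ before nasal /n/ → [ĩ]

[vuzũɲãnbĩn]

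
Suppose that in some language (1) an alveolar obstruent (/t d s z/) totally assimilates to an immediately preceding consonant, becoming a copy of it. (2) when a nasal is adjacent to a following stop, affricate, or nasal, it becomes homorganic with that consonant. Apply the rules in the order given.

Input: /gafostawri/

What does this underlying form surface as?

Rule 1: /t/ after /s/ → [s] (total assimilation)
After rule 1: gafossawri
Rule 2: no segment meets the rule's conditions; no change.

[gafossawri]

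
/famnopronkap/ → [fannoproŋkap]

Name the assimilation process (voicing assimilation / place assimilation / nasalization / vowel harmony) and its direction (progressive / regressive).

place assimilation, regressive

/m/→[n] /n/→[ŋ].
Each target copies a feature from the following segment, so the direction is regressive.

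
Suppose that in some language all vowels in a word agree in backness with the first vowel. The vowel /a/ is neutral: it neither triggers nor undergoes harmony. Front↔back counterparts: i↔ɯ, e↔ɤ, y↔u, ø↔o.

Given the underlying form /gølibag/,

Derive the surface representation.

no segment meets the rule's conditions; no change.

[gølibag]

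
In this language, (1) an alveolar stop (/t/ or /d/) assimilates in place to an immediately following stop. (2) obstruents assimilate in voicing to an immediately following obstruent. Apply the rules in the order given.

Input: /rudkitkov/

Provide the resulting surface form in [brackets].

Rule 1: /d/ before /k/ (velar) → [g]
Rule 1: /t/ before /k/ (velar) → [k]
After rule 1: rugkikkov
Rule 2: /g/ before /k/ (voiceless) → [k]

[rukkikkov]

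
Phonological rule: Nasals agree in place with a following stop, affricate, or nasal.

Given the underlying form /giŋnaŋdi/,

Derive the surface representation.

[ginnandi]

/ŋ/ before /n/ (alveolar) → [n]
/ŋ/ before /d/ (alveolar) → [n]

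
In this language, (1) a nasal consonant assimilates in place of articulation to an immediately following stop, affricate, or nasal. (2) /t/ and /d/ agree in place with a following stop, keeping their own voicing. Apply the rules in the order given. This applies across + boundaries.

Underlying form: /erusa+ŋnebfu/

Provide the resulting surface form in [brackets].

Rule 1: /ŋ/ before /n/ (alveolar) → [n]
After rule 1: erusa+nnebfu
Rule 2: no segment meets the rule's conditions; no change.

[erusa+nnebfu]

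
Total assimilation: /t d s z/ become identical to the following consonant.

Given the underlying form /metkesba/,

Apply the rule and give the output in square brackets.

[mekkebba]

/t/ before /k/ → [k] (total assimilation)
/s/ before /b/ → [b] (total assimilation)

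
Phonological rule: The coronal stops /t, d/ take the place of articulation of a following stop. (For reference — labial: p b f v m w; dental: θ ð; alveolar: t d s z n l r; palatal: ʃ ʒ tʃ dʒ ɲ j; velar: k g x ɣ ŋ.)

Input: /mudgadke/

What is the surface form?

[muggagke]

/d/ before /g/ (velar) → [g]
/d/ before /k/ (velar) → [g]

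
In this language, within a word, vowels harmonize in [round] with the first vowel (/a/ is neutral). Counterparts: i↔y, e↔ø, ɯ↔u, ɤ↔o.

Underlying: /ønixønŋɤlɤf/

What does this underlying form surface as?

[ønyxønŋolof]

/i/ harmonizes with /ø/ ([+round]) → [y]
/ɤ/ harmonizes with /ø/ ([+round]) → [o]
/ɤ/ harmonizes with /ø/ ([+round]) → [o]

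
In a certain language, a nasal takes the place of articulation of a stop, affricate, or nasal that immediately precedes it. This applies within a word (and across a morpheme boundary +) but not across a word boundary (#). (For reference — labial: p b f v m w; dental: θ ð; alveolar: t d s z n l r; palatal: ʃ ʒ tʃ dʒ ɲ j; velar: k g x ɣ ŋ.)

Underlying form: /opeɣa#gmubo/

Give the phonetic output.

[opeɣa#gŋubo]

/m/ after /g/ (velar) → [ŋ]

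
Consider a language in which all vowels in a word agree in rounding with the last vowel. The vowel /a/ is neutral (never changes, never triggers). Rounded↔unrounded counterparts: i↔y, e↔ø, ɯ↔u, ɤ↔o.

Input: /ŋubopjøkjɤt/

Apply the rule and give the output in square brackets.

[ŋɯbɤpjekjɤt]

/u/ harmonizes with /ɤ/ ([-round]) → [ɯ]
/o/ harmonizes with /ɤ/ ([-round]) → [ɤ]
/ø/ harmonizes with /ɤ/ ([-round]) → [e]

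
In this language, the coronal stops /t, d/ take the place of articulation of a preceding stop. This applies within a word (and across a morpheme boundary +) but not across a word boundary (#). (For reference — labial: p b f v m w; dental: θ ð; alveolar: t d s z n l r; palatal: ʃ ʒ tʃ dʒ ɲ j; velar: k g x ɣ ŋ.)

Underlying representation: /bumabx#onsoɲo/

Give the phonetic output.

[bumabx#onsoɲo]

no segment meets the rule's conditions; no change.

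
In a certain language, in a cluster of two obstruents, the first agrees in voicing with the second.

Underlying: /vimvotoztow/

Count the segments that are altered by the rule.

/z/ before /t/ (voiceless) → [s]
1 segment changes.

1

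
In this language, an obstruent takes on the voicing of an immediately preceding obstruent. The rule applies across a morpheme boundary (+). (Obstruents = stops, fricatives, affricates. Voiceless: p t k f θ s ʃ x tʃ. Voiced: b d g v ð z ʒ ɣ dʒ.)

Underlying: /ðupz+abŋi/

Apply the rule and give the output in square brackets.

[ðups+abŋi]

/z/ after /p/ (voiceless) → [s]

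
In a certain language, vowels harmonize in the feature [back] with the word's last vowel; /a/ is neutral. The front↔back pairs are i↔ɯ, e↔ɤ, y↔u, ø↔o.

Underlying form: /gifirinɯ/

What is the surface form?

/i/ harmonizes with /ɯ/ ([+back]) → [ɯ]
/i/ harmonizes with /ɯ/ ([+back]) → [ɯ]
/i/ harmonizes with /ɯ/ ([+back]) → [ɯ]

[gɯfɯrɯnɯ]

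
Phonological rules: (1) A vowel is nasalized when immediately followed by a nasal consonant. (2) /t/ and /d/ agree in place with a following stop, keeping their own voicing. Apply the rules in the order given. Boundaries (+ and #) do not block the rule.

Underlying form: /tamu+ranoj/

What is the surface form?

[tãmu+rãnoj]

Rule 1: /a/ before nasal /m/ → [ã]
Rule 1: /a/ before nasal /n/ → [ã]
After rule 1: tãmu+rãnoj
Rule 2: no segment meets the rule's conditions; no change.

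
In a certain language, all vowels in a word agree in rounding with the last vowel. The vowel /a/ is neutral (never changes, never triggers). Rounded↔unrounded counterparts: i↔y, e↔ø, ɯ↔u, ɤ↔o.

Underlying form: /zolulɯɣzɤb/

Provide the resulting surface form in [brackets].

/o/ harmonizes with /ɤ/ ([-round]) → [ɤ]
/u/ harmonizes with /ɤ/ ([-round]) → [ɯ]

[zɤlɯlɯɣzɤb]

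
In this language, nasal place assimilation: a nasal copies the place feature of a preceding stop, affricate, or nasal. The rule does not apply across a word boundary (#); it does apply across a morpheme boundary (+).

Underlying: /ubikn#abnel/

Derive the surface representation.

/n/ after /k/ (velar) → [ŋ]
/n/ after /b/ (labial) → [m]

[ubikŋ#abmel]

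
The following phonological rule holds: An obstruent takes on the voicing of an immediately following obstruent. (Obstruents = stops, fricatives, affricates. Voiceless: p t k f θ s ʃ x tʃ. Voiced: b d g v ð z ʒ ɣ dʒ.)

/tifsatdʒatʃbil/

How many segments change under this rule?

2

/t/ before /dʒ/ (voiced) → [d]
/tʃ/ before /b/ (voiced) → [dʒ]
2 segments change.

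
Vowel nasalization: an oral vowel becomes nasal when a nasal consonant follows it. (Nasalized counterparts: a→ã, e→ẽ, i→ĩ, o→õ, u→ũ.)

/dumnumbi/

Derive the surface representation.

/u/ before nasal /m/ → [ũ]
/u/ before nasal /m/ → [ũ]

[dũmnũmbi]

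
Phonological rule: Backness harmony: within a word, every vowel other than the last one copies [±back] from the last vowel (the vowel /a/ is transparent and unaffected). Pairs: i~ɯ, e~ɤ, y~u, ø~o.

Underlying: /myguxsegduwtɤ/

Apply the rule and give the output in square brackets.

/y/ harmonizes with /ɤ/ ([+back]) → [u]
/e/ harmonizes with /ɤ/ ([+back]) → [ɤ]

[muguxsɤgduwtɤ]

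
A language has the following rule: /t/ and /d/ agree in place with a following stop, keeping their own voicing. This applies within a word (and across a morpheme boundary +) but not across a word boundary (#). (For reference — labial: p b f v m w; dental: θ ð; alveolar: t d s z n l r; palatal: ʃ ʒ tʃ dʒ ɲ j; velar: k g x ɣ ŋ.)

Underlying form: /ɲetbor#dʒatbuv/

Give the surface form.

[ɲepbor#dʒapbuv]

/t/ before /b/ (labial) → [p]
/t/ before /b/ (labial) → [p]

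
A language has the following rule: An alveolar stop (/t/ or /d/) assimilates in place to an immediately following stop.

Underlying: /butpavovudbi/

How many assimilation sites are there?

2

/t/ before /p/ (labial) → [p]
/d/ before /b/ (labial) → [b]
2 segments change.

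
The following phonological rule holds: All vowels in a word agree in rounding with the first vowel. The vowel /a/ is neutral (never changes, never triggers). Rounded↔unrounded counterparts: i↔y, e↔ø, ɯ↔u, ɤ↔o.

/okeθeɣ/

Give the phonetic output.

[okøθøɣ]

/e/ harmonizes with /o/ ([+round]) → [ø]
/e/ harmonizes with /o/ ([+round]) → [ø]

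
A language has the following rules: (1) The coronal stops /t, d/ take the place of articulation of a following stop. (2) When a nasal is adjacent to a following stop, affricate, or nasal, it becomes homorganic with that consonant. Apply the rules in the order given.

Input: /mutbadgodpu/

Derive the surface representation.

[mupbaggobpu]

Rule 1: /t/ before /b/ (labial) → [p]
Rule 1: /d/ before /g/ (velar) → [g]
Rule 1: /d/ before /p/ (labial) → [b]
After rule 1: mupbaggobpu
Rule 2: no segment meets the rule's conditions; no change.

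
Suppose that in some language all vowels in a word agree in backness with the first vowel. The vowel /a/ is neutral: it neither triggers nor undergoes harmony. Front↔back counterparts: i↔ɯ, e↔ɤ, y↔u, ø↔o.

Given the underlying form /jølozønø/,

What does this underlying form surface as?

/o/ harmonizes with /ø/ ([-back]) → [ø]

[jøløzønø]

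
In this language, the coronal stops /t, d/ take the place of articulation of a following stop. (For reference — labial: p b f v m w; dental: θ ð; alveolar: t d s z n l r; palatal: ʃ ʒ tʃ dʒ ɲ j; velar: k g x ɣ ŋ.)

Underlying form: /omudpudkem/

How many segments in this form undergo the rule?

/d/ before /p/ (labial) → [b]
/d/ before /k/ (velar) → [g]
2 segments change.

2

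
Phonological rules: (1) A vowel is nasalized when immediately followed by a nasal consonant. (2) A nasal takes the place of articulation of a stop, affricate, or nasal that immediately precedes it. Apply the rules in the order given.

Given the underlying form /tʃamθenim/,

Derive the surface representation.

[tʃãmθẽnĩm]

Rule 1: /a/ before nasal /m/ → [ã]
Rule 1: /e/ before nasal /n/ → [ẽ]
Rule 1: /i/ before nasal /m/ → [ĩ]
After rule 1: tʃãmθẽnĩm
Rule 2: no segment meets the rule's conditions; no change.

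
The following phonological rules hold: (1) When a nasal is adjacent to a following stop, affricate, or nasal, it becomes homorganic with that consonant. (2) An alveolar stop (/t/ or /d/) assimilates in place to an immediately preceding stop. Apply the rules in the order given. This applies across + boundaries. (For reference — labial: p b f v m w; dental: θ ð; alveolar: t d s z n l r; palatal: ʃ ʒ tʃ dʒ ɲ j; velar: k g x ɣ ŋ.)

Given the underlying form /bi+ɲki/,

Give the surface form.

[bi+ŋki]

Rule 1: /ɲ/ before /k/ (velar) → [ŋ]
After rule 1: bi+ŋki
Rule 2: no segment meets the rule's conditions; no change.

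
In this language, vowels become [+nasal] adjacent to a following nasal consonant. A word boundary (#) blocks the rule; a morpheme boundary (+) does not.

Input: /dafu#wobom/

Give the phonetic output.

/o/ before nasal /m/ → [õ]

[dafu#wobõm]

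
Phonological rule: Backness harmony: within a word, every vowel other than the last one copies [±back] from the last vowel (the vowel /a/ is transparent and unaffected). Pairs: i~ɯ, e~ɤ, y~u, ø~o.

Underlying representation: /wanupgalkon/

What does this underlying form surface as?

no segment meets the rule's conditions; no change.

[wanupgalkon]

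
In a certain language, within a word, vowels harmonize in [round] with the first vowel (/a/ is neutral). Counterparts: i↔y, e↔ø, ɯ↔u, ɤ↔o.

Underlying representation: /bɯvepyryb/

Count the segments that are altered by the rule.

/y/ harmonizes with /ɯ/ ([-round]) → [i]
/y/ harmonizes with /ɯ/ ([-round]) → [i]
2 segments change.

2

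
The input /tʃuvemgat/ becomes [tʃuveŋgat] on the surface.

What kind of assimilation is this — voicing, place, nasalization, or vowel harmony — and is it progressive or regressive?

/m/→[ŋ].
Each target copies a feature from the following segment, so the direction is regressive.

place assimilation, regressive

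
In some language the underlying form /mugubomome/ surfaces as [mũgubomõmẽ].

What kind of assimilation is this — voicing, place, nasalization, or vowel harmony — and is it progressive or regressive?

nasalization, progressive

/u/→[ũ] /o/→[õ] /e/→[ẽ].
Each target copies a feature from the preceding segment, so the direction is progressive.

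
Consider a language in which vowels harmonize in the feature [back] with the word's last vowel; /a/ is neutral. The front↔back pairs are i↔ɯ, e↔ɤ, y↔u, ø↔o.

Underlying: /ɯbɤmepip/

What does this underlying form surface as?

[ibemepip]

/ɯ/ harmonizes with /i/ ([-back]) → [i]
/ɤ/ harmonizes with /i/ ([-back]) → [e]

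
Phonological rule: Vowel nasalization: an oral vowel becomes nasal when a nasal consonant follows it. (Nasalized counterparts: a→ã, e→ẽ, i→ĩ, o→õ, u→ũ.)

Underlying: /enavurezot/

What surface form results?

/e/ before nasal /n/ → [ẽ]

[ẽnavurezot]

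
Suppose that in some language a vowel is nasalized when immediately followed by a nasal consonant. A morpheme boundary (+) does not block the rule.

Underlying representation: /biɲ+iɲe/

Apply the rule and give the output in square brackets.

/i/ before nasal /ɲ/ → [ĩ]
/i/ before nasal /ɲ/ → [ĩ]

[bĩɲ+ĩɲe]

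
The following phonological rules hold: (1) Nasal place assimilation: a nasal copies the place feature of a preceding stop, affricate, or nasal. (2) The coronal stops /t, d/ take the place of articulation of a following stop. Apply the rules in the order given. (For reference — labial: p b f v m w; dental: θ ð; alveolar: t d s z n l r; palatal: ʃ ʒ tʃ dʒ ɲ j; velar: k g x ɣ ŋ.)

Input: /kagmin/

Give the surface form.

[kagŋin]

Rule 1: /m/ after /g/ (velar) → [ŋ]
After rule 1: kagŋin
Rule 2: no segment meets the rule's conditions; no change.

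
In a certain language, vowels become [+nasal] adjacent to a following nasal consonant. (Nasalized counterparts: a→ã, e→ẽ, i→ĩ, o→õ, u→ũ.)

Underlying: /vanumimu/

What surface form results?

/a/ before nasal /n/ → [ã]
/u/ before nasal /m/ → [ũ]
/i/ before nasal /m/ → [ĩ]

[vãnũmĩmu]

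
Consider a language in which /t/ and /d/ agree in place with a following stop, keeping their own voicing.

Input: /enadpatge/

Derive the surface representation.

[enabpakge]

/d/ before /p/ (labial) → [b]
/t/ before /g/ (velar) → [k]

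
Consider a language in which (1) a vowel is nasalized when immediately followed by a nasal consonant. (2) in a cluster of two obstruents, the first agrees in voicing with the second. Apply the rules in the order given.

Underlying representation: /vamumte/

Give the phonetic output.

[vãmũmte]

Rule 1: /a/ before nasal /m/ → [ã]
Rule 1: /u/ before nasal /m/ → [ũ]
After rule 1: vãmũmte
Rule 2: no segment meets the rule's conditions; no change.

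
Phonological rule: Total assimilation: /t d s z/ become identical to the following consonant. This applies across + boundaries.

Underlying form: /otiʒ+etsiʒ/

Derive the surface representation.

[otiʒ+essiʒ]

/t/ before /s/ → [s] (total assimilation)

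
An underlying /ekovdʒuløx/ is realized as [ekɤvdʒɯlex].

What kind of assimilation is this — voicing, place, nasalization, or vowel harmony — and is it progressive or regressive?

vowel harmony, progressive

/o/→[ɤ] /u/→[ɯ] /ø/→[e].
Vowels agree with the first vowel, so the harmony is progressive.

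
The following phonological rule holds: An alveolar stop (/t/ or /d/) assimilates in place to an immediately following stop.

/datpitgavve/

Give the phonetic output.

/t/ before /p/ (labial) → [p]
/t/ before /g/ (velar) → [k]

[dappikgavve]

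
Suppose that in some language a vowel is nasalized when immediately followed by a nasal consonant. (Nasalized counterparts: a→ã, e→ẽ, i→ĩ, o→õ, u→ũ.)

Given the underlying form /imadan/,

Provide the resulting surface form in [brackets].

[ĩmadãn]

/i/ before nasal /m/ → [ĩ]
/a/ before nasal /n/ → [ã]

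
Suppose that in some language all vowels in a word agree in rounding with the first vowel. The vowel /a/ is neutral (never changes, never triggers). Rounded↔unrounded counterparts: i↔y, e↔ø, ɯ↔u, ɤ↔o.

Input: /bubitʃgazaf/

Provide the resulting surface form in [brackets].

/i/ harmonizes with /u/ ([+round]) → [y]

[bubytʃgazaf]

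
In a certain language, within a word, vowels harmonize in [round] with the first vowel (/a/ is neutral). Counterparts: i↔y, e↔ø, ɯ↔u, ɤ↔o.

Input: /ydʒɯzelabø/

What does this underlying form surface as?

[ydʒuzølabø]

/ɯ/ harmonizes with /y/ ([+round]) → [u]
/e/ harmonizes with /y/ ([+round]) → [ø]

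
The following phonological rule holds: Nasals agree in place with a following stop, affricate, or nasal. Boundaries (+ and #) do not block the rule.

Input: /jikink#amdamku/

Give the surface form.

[jikiŋk#andaŋku]

/n/ before /k/ (velar) → [ŋ]
/m/ before /d/ (alveolar) → [n]
/m/ before /k/ (velar) → [ŋ]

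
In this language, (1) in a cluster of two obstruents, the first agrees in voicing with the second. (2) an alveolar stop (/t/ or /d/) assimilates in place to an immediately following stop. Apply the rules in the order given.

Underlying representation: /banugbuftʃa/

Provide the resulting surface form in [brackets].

[banugbuftʃa]

Rule 1: no segment meets the rule's conditions; no change.
After rule 1: banugbuftʃa
Rule 2: no segment meets the rule's conditions; no change.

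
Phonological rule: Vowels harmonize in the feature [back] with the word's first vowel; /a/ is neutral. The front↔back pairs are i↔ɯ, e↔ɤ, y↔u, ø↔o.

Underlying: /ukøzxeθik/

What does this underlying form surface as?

/ø/ harmonizes with /u/ ([+back]) → [o]
/e/ harmonizes with /u/ ([+back]) → [ɤ]
/i/ harmonizes with /u/ ([+back]) → [ɯ]

[ukozxɤθɯk]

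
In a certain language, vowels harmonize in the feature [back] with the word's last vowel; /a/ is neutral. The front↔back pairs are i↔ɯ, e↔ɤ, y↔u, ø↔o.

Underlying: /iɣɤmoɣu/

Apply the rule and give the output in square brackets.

[ɯɣɤmoɣu]

/i/ harmonizes with /u/ ([+back]) → [ɯ]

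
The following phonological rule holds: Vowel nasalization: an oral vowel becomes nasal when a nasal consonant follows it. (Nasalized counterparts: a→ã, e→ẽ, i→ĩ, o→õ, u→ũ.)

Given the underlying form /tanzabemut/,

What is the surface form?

/a/ before nasal /n/ → [ã]
/e/ before nasal /m/ → [ẽ]

[tãnzabẽmut]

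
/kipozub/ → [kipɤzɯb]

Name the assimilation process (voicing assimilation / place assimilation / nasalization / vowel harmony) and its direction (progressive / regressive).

vowel harmony, progressive

/o/→[ɤ] /u/→[ɯ].
Vowels agree with the first vowel, so the harmony is progressive.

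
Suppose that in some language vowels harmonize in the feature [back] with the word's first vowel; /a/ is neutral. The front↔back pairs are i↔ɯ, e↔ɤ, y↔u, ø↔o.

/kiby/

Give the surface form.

[kiby]

no segment meets the rule's conditions; no change.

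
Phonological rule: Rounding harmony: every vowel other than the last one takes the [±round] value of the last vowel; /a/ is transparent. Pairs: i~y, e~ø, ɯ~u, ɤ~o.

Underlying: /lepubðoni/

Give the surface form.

[lepɯbðɤni]

/u/ harmonizes with /i/ ([-round]) → [ɯ]
/o/ harmonizes with /i/ ([-round]) → [ɤ]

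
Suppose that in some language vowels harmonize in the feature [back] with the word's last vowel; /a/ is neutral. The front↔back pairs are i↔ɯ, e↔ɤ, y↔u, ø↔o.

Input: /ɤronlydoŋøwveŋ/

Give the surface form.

[erønlydøŋøwveŋ]

/ɤ/ harmonizes with /e/ ([-back]) → [e]
/o/ harmonizes with /e/ ([-back]) → [ø]
/o/ harmonizes with /e/ ([-back]) → [ø]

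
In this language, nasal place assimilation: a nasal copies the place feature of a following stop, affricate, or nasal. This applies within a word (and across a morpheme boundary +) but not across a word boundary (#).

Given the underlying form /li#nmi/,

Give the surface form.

[li#mmi]

/n/ before /m/ (labial) → [m]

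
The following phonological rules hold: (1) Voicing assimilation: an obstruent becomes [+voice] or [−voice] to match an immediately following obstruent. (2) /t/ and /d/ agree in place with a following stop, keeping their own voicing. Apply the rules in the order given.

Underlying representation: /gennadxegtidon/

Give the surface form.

Rule 1: /d/ before /x/ (voiceless) → [t]
Rule 1: /g/ before /t/ (voiceless) → [k]
After rule 1: gennatxektidon
Rule 2: no segment meets the rule's conditions; no change.

[gennatxektidon]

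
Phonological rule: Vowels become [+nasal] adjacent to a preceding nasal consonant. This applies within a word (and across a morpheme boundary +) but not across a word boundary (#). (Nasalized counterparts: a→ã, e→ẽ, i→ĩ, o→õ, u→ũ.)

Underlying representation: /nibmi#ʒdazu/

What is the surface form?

/i/ after nasal /n/ → [ĩ]
/i/ after nasal /m/ → [ĩ]

[nĩbmĩ#ʒdazu]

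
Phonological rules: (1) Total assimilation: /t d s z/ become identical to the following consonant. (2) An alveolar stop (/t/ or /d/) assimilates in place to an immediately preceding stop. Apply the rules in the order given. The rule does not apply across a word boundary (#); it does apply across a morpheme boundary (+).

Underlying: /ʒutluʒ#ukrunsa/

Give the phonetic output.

Rule 1: /t/ before /l/ → [l] (total assimilation)
After rule 1: ʒulluʒ#ukrunsa
Rule 2: no segment meets the rule's conditions; no change.

[ʒulluʒ#ukrunsa]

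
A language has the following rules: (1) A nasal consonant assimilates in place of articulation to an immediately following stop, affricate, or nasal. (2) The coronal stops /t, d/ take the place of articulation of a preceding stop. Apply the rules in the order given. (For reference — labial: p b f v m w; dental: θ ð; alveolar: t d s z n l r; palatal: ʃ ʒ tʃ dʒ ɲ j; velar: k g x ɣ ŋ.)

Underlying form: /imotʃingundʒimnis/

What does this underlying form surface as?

Rule 1: /n/ before /g/ (velar) → [ŋ]
Rule 1: /n/ before /dʒ/ (palatal) → [ɲ]
Rule 1: /m/ before /n/ (alveolar) → [n]
After rule 1: imotʃiŋguɲdʒinnis
Rule 2: no segment meets the rule's conditions; no change.

[imotʃiŋguɲdʒinnis]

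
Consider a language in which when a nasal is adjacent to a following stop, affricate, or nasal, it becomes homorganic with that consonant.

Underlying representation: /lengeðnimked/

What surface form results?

/n/ before /g/ (velar) → [ŋ]
/m/ before /k/ (velar) → [ŋ]

[leŋgeðniŋked]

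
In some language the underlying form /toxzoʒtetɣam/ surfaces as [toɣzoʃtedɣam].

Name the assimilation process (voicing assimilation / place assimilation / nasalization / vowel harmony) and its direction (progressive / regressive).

/x/→[ɣ] /ʒ/→[ʃ] /t/→[d].
Each target copies a feature from the following segment, so the direction is regressive.

voicing assimilation, regressive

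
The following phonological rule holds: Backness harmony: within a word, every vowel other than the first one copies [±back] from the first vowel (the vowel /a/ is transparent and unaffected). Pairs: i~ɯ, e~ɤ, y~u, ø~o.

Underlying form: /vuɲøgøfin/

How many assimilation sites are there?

/ø/ harmonizes with /u/ ([+back]) → [o]
/ø/ harmonizes with /u/ ([+back]) → [o]
/i/ harmonizes with /u/ ([+back]) → [ɯ]
3 segments change.

3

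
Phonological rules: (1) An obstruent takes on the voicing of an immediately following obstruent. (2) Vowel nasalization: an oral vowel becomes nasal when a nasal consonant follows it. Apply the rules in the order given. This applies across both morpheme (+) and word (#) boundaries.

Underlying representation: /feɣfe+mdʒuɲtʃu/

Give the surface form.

[fexfẽ+mdʒũɲtʃu]

Rule 1: /ɣ/ before /f/ (voiceless) → [x]
After rule 1: fexfe+mdʒuɲtʃu
Rule 2: /e/ before nasal /m/ → [ẽ]
Rule 2: /u/ before nasal /ɲ/ → [ũ]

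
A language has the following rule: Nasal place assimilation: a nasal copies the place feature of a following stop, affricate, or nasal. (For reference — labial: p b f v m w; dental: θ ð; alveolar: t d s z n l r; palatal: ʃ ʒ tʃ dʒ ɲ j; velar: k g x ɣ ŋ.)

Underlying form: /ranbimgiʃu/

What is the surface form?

[rambiŋgiʃu]

/n/ before /b/ (labial) → [m]
/m/ before /g/ (velar) → [ŋ]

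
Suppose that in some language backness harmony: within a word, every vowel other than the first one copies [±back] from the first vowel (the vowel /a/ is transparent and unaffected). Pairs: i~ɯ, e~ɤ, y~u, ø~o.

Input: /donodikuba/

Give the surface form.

/i/ harmonizes with /o/ ([+back]) → [ɯ]

[donodɯkuba]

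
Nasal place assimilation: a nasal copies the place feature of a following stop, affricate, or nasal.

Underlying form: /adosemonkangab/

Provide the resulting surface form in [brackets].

[adosemoŋkaŋgab]

/n/ before /k/ (velar) → [ŋ]
/n/ before /g/ (velar) → [ŋ]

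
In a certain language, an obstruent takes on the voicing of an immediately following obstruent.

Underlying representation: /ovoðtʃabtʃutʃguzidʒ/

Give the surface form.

[ovoθtʃaptʃudʒguzidʒ]

/ð/ before /tʃ/ (voiceless) → [θ]
/b/ before /tʃ/ (voiceless) → [p]
/tʃ/ before /g/ (voiced) → [dʒ]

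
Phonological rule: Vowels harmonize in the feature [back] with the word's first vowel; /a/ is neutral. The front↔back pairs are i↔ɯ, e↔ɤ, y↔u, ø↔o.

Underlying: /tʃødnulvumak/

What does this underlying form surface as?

/u/ harmonizes with /ø/ ([-back]) → [y]
/u/ harmonizes with /ø/ ([-back]) → [y]

[tʃødnylvymak]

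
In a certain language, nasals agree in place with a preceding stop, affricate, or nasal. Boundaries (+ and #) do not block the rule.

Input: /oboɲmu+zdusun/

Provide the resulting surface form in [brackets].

/m/ after /ɲ/ (palatal) → [ɲ]

[oboɲɲu+zdusun]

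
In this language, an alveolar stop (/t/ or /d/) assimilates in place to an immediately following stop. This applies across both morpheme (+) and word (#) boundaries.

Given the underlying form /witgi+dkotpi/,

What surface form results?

[wikgi+gkoppi]

/t/ before /g/ (velar) → [k]
/d/ before /k/ (velar) → [g]
/t/ before /p/ (labial) → [p]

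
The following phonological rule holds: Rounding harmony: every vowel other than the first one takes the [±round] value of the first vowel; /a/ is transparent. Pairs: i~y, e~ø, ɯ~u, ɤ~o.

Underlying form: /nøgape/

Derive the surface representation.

/e/ harmonizes with /ø/ ([+round]) → [ø]

[nøgapø]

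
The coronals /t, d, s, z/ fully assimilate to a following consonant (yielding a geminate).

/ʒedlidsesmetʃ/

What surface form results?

/d/ before /l/ → [l] (total assimilation)
/d/ before /s/ → [s] (total assimilation)
/s/ before /m/ → [m] (total assimilation)

[ʒellissemmetʃ]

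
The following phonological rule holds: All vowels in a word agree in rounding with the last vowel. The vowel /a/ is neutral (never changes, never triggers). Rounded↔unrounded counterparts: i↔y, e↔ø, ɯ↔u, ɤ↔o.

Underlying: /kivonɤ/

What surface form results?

/o/ harmonizes with /ɤ/ ([-round]) → [ɤ]

[kivɤnɤ]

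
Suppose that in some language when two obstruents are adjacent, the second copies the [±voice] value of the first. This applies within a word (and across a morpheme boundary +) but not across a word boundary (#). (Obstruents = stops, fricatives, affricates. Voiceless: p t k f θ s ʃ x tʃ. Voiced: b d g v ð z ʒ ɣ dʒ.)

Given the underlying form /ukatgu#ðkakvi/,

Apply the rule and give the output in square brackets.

[ukatku#ðgakfi]

/g/ after /t/ (voiceless) → [k]
/k/ after /ð/ (voiced) → [g]
/v/ after /k/ (voiceless) → [f]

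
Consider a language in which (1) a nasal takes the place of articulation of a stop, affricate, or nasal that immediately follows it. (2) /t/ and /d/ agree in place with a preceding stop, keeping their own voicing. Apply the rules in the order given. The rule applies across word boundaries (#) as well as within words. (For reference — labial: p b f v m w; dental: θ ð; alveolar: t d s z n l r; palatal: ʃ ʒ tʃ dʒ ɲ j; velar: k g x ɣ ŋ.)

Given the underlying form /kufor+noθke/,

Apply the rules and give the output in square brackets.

[kufor+noθke]

Rule 1: no segment meets the rule's conditions; no change.
After rule 1: kufor+noθke
Rule 2: no segment meets the rule's conditions; no change.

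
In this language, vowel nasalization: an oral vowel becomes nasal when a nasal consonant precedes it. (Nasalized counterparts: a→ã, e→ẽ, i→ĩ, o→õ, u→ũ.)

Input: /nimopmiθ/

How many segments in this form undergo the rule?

/i/ after nasal /n/ → [ĩ]
/o/ after nasal /m/ → [õ]
/i/ after nasal /m/ → [ĩ]
3 segments change.

3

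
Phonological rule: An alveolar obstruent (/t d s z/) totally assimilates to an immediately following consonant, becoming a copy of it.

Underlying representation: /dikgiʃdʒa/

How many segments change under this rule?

0

No segment meets the rule's conditions.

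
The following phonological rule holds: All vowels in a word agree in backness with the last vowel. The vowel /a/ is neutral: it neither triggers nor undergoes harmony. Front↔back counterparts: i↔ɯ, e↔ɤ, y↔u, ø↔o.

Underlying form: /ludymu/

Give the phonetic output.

[ludumu]

/y/ harmonizes with /u/ ([+back]) → [u]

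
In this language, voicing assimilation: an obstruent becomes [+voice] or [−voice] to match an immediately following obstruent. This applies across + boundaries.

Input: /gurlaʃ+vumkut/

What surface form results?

/ʃ/ before /v/ (voiced) → [ʒ]

[gurlaʒ+vumkut]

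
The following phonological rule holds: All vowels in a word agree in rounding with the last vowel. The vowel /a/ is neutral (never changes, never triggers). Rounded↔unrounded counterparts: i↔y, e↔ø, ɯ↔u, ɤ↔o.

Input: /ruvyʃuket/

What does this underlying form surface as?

/u/ harmonizes with /e/ ([-round]) → [ɯ]
/y/ harmonizes with /e/ ([-round]) → [i]
/u/ harmonizes with /e/ ([-round]) → [ɯ]

[rɯviʃɯket]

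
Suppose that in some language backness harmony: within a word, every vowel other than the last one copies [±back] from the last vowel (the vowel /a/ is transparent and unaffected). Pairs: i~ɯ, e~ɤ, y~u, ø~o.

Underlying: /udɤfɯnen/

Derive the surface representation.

[ydefinen]

/u/ harmonizes with /e/ ([-back]) → [y]
/ɤ/ harmonizes with /e/ ([-back]) → [e]
/ɯ/ harmonizes with /e/ ([-back]) → [i]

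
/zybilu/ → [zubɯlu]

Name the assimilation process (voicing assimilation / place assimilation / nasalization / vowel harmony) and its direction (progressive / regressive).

vowel harmony, regressive

/y/→[u] /i/→[ɯ].
Vowels agree with the last vowel, so the harmony is regressive.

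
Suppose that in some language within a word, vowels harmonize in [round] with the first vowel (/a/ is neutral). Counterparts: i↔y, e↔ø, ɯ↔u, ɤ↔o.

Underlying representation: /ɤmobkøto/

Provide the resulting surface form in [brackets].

/o/ harmonizes with /ɤ/ ([-round]) → [ɤ]
/ø/ harmonizes with /ɤ/ ([-round]) → [e]
/o/ harmonizes with /ɤ/ ([-round]) → [ɤ]

[ɤmɤbketɤ]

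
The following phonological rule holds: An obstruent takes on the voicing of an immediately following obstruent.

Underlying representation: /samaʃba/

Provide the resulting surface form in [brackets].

[samaʒba]

/ʃ/ before /b/ (voiced) → [ʒ]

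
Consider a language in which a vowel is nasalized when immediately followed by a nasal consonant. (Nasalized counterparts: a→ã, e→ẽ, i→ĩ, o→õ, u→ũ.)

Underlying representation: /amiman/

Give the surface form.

[ãmĩmãn]

/a/ before nasal /m/ → [ã]
/i/ before nasal /m/ → [ĩ]
/a/ before nasal /n/ → [ã]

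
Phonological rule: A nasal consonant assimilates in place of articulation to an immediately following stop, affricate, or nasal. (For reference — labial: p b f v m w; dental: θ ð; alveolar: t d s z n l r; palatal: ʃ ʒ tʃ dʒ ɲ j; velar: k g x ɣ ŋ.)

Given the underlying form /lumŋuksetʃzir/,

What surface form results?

[luŋŋuksetʃzir]

/m/ before /ŋ/ (velar) → [ŋ]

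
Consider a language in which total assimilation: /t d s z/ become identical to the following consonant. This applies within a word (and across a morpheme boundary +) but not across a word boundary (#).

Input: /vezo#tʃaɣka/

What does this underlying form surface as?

no segment meets the rule's conditions; no change.

[vezo#tʃaɣka]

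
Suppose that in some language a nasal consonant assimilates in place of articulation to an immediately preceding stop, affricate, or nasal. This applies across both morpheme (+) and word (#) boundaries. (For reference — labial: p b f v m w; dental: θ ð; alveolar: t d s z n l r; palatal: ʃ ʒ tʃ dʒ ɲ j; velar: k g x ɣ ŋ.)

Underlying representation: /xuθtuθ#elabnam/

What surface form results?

/n/ after /b/ (labial) → [m]

[xuθtuθ#elabmam]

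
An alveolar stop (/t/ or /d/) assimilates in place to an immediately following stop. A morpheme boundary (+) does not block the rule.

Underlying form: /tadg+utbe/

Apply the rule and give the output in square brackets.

/d/ before /g/ (velar) → [g]
/t/ before /b/ (labial) → [p]

[tagg+upbe]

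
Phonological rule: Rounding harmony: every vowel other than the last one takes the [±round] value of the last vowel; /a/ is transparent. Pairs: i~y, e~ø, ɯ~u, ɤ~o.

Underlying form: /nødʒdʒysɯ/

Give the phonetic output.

/ø/ harmonizes with /ɯ/ ([-round]) → [e]
/y/ harmonizes with /ɯ/ ([-round]) → [i]

[nedʒdʒisɯ]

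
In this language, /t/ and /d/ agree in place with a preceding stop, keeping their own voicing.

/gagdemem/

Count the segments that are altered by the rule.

/d/ after /g/ (velar) → [g]
1 segment changes.

1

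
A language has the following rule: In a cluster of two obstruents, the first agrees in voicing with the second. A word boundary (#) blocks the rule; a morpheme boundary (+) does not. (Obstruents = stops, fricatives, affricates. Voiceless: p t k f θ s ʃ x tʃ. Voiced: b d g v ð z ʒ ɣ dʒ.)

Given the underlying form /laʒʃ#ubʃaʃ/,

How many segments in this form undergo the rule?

/ʒ/ before /ʃ/ (voiceless) → [ʃ]
/b/ before /ʃ/ (voiceless) → [p]
2 segments change.

2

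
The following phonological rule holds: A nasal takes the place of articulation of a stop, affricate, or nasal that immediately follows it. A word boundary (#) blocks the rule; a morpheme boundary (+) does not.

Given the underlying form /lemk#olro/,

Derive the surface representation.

[leŋk#olro]

/m/ before /k/ (velar) → [ŋ]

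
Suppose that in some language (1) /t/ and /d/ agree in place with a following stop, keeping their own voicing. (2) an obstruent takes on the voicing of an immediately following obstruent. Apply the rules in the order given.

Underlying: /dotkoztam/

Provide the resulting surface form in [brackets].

Rule 1: /t/ before /k/ (velar) → [k]
After rule 1: dokkoztam
Rule 2: /z/ before /t/ (voiceless) → [s]

[dokkostam]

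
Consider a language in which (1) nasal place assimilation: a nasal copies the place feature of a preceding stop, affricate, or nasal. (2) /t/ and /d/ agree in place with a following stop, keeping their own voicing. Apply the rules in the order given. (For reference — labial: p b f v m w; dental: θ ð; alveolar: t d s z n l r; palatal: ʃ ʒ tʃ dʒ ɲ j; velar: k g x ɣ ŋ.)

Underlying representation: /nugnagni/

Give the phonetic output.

Rule 1: /n/ after /g/ (velar) → [ŋ]
Rule 1: /n/ after /g/ (velar) → [ŋ]
After rule 1: nugŋagŋi
Rule 2: no segment meets the rule's conditions; no change.

[nugŋagŋi]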